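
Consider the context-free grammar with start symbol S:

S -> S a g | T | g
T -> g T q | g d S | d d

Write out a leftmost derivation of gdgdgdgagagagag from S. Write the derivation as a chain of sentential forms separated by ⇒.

S⇒T⇒gdS⇒gdSag⇒gdSagag⇒gdTagag⇒gdgdSagag⇒gdgdSagagag⇒gdgdTagagag⇒gdgdgdSagagag⇒gdgdgdSagagagag⇒gdgdgdgagagagag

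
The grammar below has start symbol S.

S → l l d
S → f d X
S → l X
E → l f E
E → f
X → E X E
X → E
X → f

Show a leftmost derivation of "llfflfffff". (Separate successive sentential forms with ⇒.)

S ⇒ lX   [S → l X]
lX ⇒ lEXE   [X → E X E]
lEXE ⇒ llfEXE   [E → l f E]
llfEXE ⇒ llffXE   [E → f]
llffXE ⇒ llffEXEE   [X → E X E]
llffEXEE ⇒ llfflfEXEE   [E → l f E]
llfflfEXEE ⇒ llfflffXEE   [E → f]
llfflffXEE ⇒ llfflffEEE   [X → E]
llfflffEEE ⇒ llfflfffEE   [E → f]
llfflfffEE ⇒ llfflffffE   [E → f]
llfflffffE ⇒ llfflfffff   [E → f]

S ⇒ lX ⇒ lEXE ⇒ llfEXE ⇒ llffXE ⇒ llffEXEE ⇒ llfflfEXEE ⇒ llfflffXEE ⇒ llfflffEEE ⇒ llfflfffEE ⇒ llfflffffE ⇒ llfflfffff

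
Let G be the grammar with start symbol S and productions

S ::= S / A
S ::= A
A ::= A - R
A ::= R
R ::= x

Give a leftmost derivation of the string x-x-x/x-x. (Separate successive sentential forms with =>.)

S => S/A => A/A => A-R/A => A-R-R/A => R-R-R/A => x-R-R/A => x-x-R/A => x-x-x/A => x-x-x/A-R => x-x-x/R-R => x-x-x/x-R => x-x-x/x-x

S => S/A   [S ::= S / A]
S/A => A/A   [S ::= A]
A/A => A-R/A   [A ::= A - R]
A-R/A => A-R-R/A   [A ::= A - R]
A-R-R/A => R-R-R/A   [A ::= R]
R-R-R/A => x-R-R/A   [R ::= x]
x-R-R/A => x-x-R/A   [R ::= x]
x-x-R/A => x-x-x/A   [R ::= x]
x-x-x/A => x-x-x/A-R   [A ::= A - R]
x-x-x/A-R => x-x-x/R-R   [A ::= R]
x-x-x/R-R => x-x-x/x-R   [R ::= x]
x-x-x/x-R => x-x-x/x-x   [R ::= x]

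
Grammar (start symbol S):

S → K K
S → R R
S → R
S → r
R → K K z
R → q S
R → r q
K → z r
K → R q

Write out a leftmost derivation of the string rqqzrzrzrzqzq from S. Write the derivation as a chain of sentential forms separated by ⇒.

S ⇒ KK ⇒ RqK ⇒ rqqK ⇒ rqqRq ⇒ rqqKKzq ⇒ rqqzrKzq ⇒ rqqzrRqzq ⇒ rqqzrKKzqzq ⇒ rqqzrzrKzqzq ⇒ rqqzrzrzrzqzq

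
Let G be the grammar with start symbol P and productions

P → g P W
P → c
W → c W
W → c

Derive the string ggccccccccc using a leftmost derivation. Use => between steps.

P => gPW   [P → g P W]
gPW => ggPWW   [P → g P W]
ggPWW => ggcWW   [P → c]
ggcWW => ggccWW   [W → c W]
ggccWW => ggcccW   [W → c]
ggcccW => ggccccW   [W → c W]
ggccccW => ggcccccW   [W → c W]
ggcccccW => ggccccccW   [W → c W]
ggccccccW => ggcccccccW   [W → c W]
ggcccccccW => ggccccccccW   [W → c W]
ggccccccccW => ggccccccccc   [W → c]

P => gPW => ggPWW => ggcWW => ggccWW => ggcccW => ggccccW => ggcccccW => ggccccccW => ggcccccccW => ggccccccccW => ggccccccccc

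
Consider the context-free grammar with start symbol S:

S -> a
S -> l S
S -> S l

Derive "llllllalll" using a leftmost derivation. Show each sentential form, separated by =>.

S => lS   [S -> l S]
lS => lSl   [S -> S l]
lSl => llSl   [S -> l S]
llSl => llSll   [S -> S l]
llSll => lllSll   [S -> l S]
lllSll => llllSll   [S -> l S]
llllSll => llllSlll   [S -> S l]
llllSlll => lllllSlll   [S -> l S]
lllllSlll => llllllSlll   [S -> l S]
llllllSlll => llllllalll   [S -> a]

S => lS => lSl => llSl => llSll => lllSll => llllSll => llllSlll => lllllSlll => llllllSlll => llllllalll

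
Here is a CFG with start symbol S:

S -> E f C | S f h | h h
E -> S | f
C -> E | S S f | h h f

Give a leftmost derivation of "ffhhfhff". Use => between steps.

S => EfC => ffC => ffE => ffS => ffEfC => ffSfC => ffSfhfC => ffhhfhfC => ffhhfhfE => ffhhfhff

S => EfC   [S -> E f C]
EfC => ffC   [E -> f]
ffC => ffE   [C -> E]
ffE => ffS   [E -> S]
ffS => ffEfC   [S -> E f C]
ffEfC => ffSfC   [E -> S]
ffSfC => ffSfhfC   [S -> S f h]
ffSfhfC => ffhhfhfC   [S -> h h]
ffhhfhfC => ffhhfhfE   [C -> E]
ffhhfhfE => ffhhfhff   [E -> f]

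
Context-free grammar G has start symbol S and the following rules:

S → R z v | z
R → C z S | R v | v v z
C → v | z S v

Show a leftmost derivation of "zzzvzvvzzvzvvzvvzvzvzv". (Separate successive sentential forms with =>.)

S => Rzv => CzSzv => zSvzSzv => zRzvvzSzv => zCzSzvvzSzv => zzSvzSzvvzSzv => zzzvzSzvvzSzv => zzzvzRzvzvvzSzv => zzzvzvvzzvzvvzSzv => zzzvzvvzzvzvvzRzvzv => zzzvzvvzzvzvvzRvzvzv => zzzvzvvzzvzvvzvvzvzvzv

S => Rzv   [S → R z v]
Rzv => CzSzv   [R → C z S]
CzSzv => zSvzSzv   [C → z S v]
zSvzSzv => zRzvvzSzv   [S → R z v]
zRzvvzSzv => zCzSzvvzSzv   [R → C z S]
zCzSzvvzSzv => zzSvzSzvvzSzv   [C → z S v]
zzSvzSzvvzSzv => zzzvzSzvvzSzv   [S → z]
zzzvzSzvvzSzv => zzzvzRzvzvvzSzv   [S → R z v]
zzzvzRzvzvvzSzv => zzzvzvvzzvzvvzSzv   [R → v v z]
zzzvzvvzzvzvvzSzv => zzzvzvvzzvzvvzRzvzv   [S → R z v]
zzzvzvvzzvzvvzRzvzv => zzzvzvvzzvzvvzRvzvzv   [R → R v]
zzzvzvvzzvzvvzRvzvzv => zzzvzvvzzvzvvzvvzvzvzv   [R → v v z]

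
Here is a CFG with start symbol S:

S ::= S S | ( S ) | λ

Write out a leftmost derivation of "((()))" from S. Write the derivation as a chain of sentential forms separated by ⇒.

S ⇒ (S)   [S ::= ( S )]
(S) ⇒ (SS)   [S ::= S S]
(SS) ⇒ (SSS)   [S ::= S S]
(SSS) ⇒ (SSSS)   [S ::= S S]
(SSSS) ⇒ (SSSSS)   [S ::= S S]
(SSSSS) ⇒ ((S)SSSS)   [S ::= ( S )]
((S)SSSS) ⇒ (((S))SSSS)   [S ::= ( S )]
(((S))SSSS) ⇒ ((())SSSS)   [S ::= λ]
((())SSSS) ⇒ ((())SSS)   [S ::= λ]
((())SSS) ⇒ ((())SS)   [S ::= λ]
((())SS) ⇒ ((())S)   [S ::= λ]
((())S) ⇒ ((()))   [S ::= λ]

S⇒(S)⇒(SS)⇒(SSS)⇒(SSSS)⇒(SSSSS)⇒((S)SSSS)⇒(((S))SSSS)⇒((())SSSS)⇒((())SSS)⇒((())SS)⇒((())S)⇒((()))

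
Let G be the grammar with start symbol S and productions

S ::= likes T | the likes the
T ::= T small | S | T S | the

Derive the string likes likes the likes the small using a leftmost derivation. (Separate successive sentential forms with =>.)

S => likes T => likes T small => likes S small => likes likes T small => likes likes T S small => likes likes the S small => likes likes the likes T small => likes likes the likes the small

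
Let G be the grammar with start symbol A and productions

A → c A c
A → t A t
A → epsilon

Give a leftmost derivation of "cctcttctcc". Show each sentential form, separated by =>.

A => cAc => ccAcc => cctAtcc => cctcActcc => cctctAtctcc => cctcttctcc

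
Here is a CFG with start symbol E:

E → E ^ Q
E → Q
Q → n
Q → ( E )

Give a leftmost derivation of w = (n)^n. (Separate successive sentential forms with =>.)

E => E^Q   [E → E ^ Q]
E^Q => Q^Q   [E → Q]
Q^Q => (E)^Q   [Q → ( E )]
(E)^Q => (Q)^Q   [E → Q]
(Q)^Q => (n)^Q   [Q → n]
(n)^Q => (n)^n   [Q → n]

E=>E^Q=>Q^Q=>(E)^Q=>(Q)^Q=>(n)^Q=>(n)^n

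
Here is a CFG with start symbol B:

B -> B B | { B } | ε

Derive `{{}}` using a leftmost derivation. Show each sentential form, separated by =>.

B => BB   [B -> B B]
BB => {B}B   [B -> { B }]
{B}B => {{B}}B   [B -> { B }]
{{B}}B => {{}}B   [B -> ε]
{{}}B => {{}}   [B -> ε]

B => BB => {B}B => {{B}}B => {{}}B => {{}}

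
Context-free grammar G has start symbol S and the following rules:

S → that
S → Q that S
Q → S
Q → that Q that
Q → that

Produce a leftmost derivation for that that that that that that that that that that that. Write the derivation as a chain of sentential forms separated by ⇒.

S ⇒ Q that S ⇒ that Q that that S ⇒ that that Q that that that S ⇒ that that S that that that S ⇒ that that Q that S that that that S ⇒ that that that Q that that S that that that S ⇒ that that that that that that S that that that S ⇒ that that that that that that that that that that S ⇒ that that that that that that that that that that that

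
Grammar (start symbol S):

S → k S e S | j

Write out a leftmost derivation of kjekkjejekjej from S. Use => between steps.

S => kSeS => kjeS => kjekSeS => kjekkSeSeS => kjekkjeSeS => kjekkjejeS => kjekkjejekSeS => kjekkjejekjeS => kjekkjejekjej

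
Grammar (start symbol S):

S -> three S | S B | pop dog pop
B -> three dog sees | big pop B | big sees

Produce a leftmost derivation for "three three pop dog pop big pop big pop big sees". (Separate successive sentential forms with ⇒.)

S ⇒ S B ⇒ three S B ⇒ three three S B ⇒ three three pop dog pop B ⇒ three three pop dog pop big pop B ⇒ three three pop dog pop big pop big pop B ⇒ three three pop dog pop big pop big pop big sees

S ⇒ S B   [S -> S B]
S B ⇒ three S B   [S -> three S]
three S B ⇒ three three S B   [S -> three S]
three three S B ⇒ three three pop dog pop B   [S -> pop dog pop]
three three pop dog pop B ⇒ three three pop dog pop big pop B   [B -> big pop B]
three three pop dog pop big pop B ⇒ three three pop dog pop big pop big pop B   [B -> big pop B]
three three pop dog pop big pop big pop B ⇒ three three pop dog pop big pop big pop big sees   [B -> big sees]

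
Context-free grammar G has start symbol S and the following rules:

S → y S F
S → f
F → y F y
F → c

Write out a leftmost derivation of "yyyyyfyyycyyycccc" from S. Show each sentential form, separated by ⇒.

S⇒ySF⇒yySFF⇒yyySFFF⇒yyyySFFFF⇒yyyyySFFFFF⇒yyyyyfFFFFF⇒yyyyyfyFyFFFF⇒yyyyyfyyFyyFFFF⇒yyyyyfyyyFyyyFFFF⇒yyyyyfyyycyyyFFFF⇒yyyyyfyyycyyycFFF⇒yyyyyfyyycyyyccFF⇒yyyyyfyyycyyycccF⇒yyyyyfyyycyyycccc

S ⇒ ySF   [S → y S F]
ySF ⇒ yySFF   [S → y S F]
yySFF ⇒ yyySFFF   [S → y S F]
yyySFFF ⇒ yyyySFFFF   [S → y S F]
yyyySFFFF ⇒ yyyyySFFFFF   [S → y S F]
yyyyySFFFFF ⇒ yyyyyfFFFFF   [S → f]
yyyyyfFFFFF ⇒ yyyyyfyFyFFFF   [F → y F y]
yyyyyfyFyFFFF ⇒ yyyyyfyyFyyFFFF   [F → y F y]
yyyyyfyyFyyFFFF ⇒ yyyyyfyyyFyyyFFFF   [F → y F y]
yyyyyfyyyFyyyFFFF ⇒ yyyyyfyyycyyyFFFF   [F → c]
yyyyyfyyycyyyFFFF ⇒ yyyyyfyyycyyycFFF   [F → c]
yyyyyfyyycyyycFFF ⇒ yyyyyfyyycyyyccFF   [F → c]
yyyyyfyyycyyyccFF ⇒ yyyyyfyyycyyycccF   [F → c]
yyyyyfyyycyyycccF ⇒ yyyyyfyyycyyycccc   [F → c]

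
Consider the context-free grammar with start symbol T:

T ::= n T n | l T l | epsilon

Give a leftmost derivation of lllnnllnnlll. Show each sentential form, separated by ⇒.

T ⇒ lTl   [T ::= l T l]
lTl ⇒ llTll   [T ::= l T l]
llTll ⇒ lllTlll   [T ::= l T l]
lllTlll ⇒ lllnTnlll   [T ::= n T n]
lllnTnlll ⇒ lllnnTnnlll   [T ::= n T n]
lllnnTnnlll ⇒ lllnnlTlnnlll   [T ::= l T l]
lllnnlTlnnlll ⇒ lllnnllnnlll   [T ::= epsilon]

T ⇒ lTl ⇒ llTll ⇒ lllTlll ⇒ lllnTnlll ⇒ lllnnTnnlll ⇒ lllnnlTlnnlll ⇒ lllnnllnnlll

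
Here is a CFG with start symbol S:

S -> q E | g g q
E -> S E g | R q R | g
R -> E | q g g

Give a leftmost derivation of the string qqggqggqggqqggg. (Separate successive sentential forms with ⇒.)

S ⇒ qE ⇒ qSEg ⇒ qqEEg ⇒ qqSEgEg ⇒ qqggqEgEg ⇒ qqggqggEg ⇒ qqggqggRqRg ⇒ qqggqggqggqRg ⇒ qqggqggqggqqggg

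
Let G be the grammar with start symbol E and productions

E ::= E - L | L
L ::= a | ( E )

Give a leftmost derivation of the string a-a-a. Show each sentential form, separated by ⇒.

E ⇒ E-L   [E ::= E - L]
E-L ⇒ E-L-L   [E ::= E - L]
E-L-L ⇒ L-L-L   [E ::= L]
L-L-L ⇒ a-L-L   [L ::= a]
a-L-L ⇒ a-a-L   [L ::= a]
a-a-L ⇒ a-a-a   [L ::= a]

E ⇒ E-L ⇒ E-L-L ⇒ L-L-L ⇒ a-L-L ⇒ a-a-L ⇒ a-a-a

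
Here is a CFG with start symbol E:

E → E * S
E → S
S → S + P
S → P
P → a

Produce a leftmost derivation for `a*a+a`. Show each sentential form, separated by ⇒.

E ⇒ E*S   [E → E * S]
E*S ⇒ S*S   [E → S]
S*S ⇒ P*S   [S → P]
P*S ⇒ a*S   [P → a]
a*S ⇒ a*S+P   [S → S + P]
a*S+P ⇒ a*P+P   [S → P]
a*P+P ⇒ a*a+P   [P → a]
a*a+P ⇒ a*a+a   [P → a]

E⇒E*S⇒S*S⇒P*S⇒a*S⇒a*S+P⇒a*P+P⇒a*a+P⇒a*a+a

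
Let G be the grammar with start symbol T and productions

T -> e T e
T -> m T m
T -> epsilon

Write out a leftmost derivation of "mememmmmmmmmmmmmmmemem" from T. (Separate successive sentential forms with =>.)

T => mTm => meTem => memTmem => memeTemem => mememTmemem => mememmTmmemem => mememmmTmmmemem => mememmmmTmmmmemem => mememmmmmTmmmmmemem => mememmmmmmTmmmmmmemem => mememmmmmmmTmmmmmmmemem => mememmmmmmmmmmmmmmemem

T => mTm   [T -> m T m]
mTm => meTem   [T -> e T e]
meTem => memTmem   [T -> m T m]
memTmem => memeTemem   [T -> e T e]
memeTemem => mememTmemem   [T -> m T m]
mememTmemem => mememmTmmemem   [T -> m T m]
mememmTmmemem => mememmmTmmmemem   [T -> m T m]
mememmmTmmmemem => mememmmmTmmmmemem   [T -> m T m]
mememmmmTmmmmemem => mememmmmmTmmmmmemem   [T -> m T m]
mememmmmmTmmmmmemem => mememmmmmmTmmmmmmemem   [T -> m T m]
mememmmmmmTmmmmmmemem => mememmmmmmmTmmmmmmmemem   [T -> m T m]
mememmmmmmmTmmmmmmmemem => mememmmmmmmmmmmmmmemem   [T -> epsilon]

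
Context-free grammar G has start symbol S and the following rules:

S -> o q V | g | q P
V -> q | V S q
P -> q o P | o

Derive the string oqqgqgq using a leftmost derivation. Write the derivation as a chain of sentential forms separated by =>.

S=>oqV=>oqVSq=>oqVSqSq=>oqqSqSq=>oqqgqSq=>oqqgqgq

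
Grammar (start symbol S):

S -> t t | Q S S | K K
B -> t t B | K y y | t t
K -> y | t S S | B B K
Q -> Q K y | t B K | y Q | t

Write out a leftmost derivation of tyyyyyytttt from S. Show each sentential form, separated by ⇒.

S ⇒ QSS ⇒ QKySS ⇒ tBKKySS ⇒ tKyyKKySS ⇒ tyyyKKySS ⇒ tyyyyKySS ⇒ tyyyyyySS ⇒ tyyyyyyttS ⇒ tyyyyyytttt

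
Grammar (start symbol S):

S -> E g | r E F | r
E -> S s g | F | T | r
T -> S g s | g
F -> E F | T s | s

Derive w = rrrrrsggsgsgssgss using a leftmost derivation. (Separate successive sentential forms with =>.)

S => rEF => rrF => rrTs => rrSgss => rrrEFgss => rrrTFgss => rrrSgsFgss => rrrrEFgsFgss => rrrrSsgFgsFgss => rrrrEgsgFgsFgss => rrrrSsggsgFgsFgss => rrrrrsggsgFgsFgss => rrrrrsggsgsgsFgss => rrrrrsggsgsgssgss

S => rEF   [S -> r E F]
rEF => rrF   [E -> r]
rrF => rrTs   [F -> T s]
rrTs => rrSgss   [T -> S g s]
rrSgss => rrrEFgss   [S -> r E F]
rrrEFgss => rrrTFgss   [E -> T]
rrrTFgss => rrrSgsFgss   [T -> S g s]
rrrSgsFgss => rrrrEFgsFgss   [S -> r E F]
rrrrEFgsFgss => rrrrSsgFgsFgss   [E -> S s g]
rrrrSsgFgsFgss => rrrrEgsgFgsFgss   [S -> E g]
rrrrEgsgFgsFgss => rrrrSsggsgFgsFgss   [E -> S s g]
rrrrSsggsgFgsFgss => rrrrrsggsgFgsFgss   [S -> r]
rrrrrsggsgFgsFgss => rrrrrsggsgsgsFgss   [F -> s]
rrrrrsggsgsgsFgss => rrrrrsggsgsgssgss   [F -> s]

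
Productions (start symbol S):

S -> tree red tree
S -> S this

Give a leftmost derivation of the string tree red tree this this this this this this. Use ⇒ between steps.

S ⇒ S this ⇒ S this this ⇒ S this this this ⇒ S this this this this ⇒ S this this this this this ⇒ S this this this this this this ⇒ tree red tree this this this this this this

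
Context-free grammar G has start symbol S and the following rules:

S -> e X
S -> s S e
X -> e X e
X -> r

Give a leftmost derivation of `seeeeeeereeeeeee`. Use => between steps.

S => sSe   [S -> s S e]
sSe => seXe   [S -> e X]
seXe => seeXee   [X -> e X e]
seeXee => seeeXeee   [X -> e X e]
seeeXeee => seeeeXeeee   [X -> e X e]
seeeeXeeee => seeeeeXeeeee   [X -> e X e]
seeeeeXeeeee => seeeeeeXeeeeee   [X -> e X e]
seeeeeeXeeeeee => seeeeeeeXeeeeeee   [X -> e X e]
seeeeeeeXeeeeeee => seeeeeeereeeeeee   [X -> r]

S => sSe => seXe => seeXee => seeeXeee => seeeeXeeee => seeeeeXeeeee => seeeeeeXeeeeee => seeeeeeeXeeeeeee => seeeeeeereeeeeee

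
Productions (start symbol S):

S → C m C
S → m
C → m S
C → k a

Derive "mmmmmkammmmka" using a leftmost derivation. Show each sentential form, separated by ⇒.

S ⇒ CmC ⇒ mSmC ⇒ mCmCmC ⇒ mmSmCmC ⇒ mmCmCmCmC ⇒ mmmSmCmCmC ⇒ mmmmmCmCmC ⇒ mmmmmkamCmC ⇒ mmmmmkammSmC ⇒ mmmmmkammmmC ⇒ mmmmmkammmmka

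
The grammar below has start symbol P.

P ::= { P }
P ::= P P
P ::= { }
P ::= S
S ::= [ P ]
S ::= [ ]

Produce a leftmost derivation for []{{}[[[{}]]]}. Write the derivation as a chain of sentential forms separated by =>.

P=>PP=>SP=>[]P=>[]{P}=>[]{PP}=>[]{{}P}=>[]{{}S}=>[]{{}[P]}=>[]{{}[S]}=>[]{{}[[P]]}=>[]{{}[[S]]}=>[]{{}[[[P]]]}=>[]{{}[[[{}]]]}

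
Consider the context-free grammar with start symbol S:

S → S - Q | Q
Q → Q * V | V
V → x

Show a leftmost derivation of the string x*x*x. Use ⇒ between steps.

S⇒Q⇒Q*V⇒Q*V*V⇒V*V*V⇒x*V*V⇒x*x*V⇒x*x*x

S ⇒ Q   [S → Q]
Q ⇒ Q*V   [Q → Q * V]
Q*V ⇒ Q*V*V   [Q → Q * V]
Q*V*V ⇒ V*V*V   [Q → V]
V*V*V ⇒ x*V*V   [V → x]
x*V*V ⇒ x*x*V   [V → x]
x*x*V ⇒ x*x*x   [V → x]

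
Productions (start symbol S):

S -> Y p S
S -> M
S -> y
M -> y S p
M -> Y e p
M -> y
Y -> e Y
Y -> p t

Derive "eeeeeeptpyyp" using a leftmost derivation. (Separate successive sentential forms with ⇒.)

S⇒YpS⇒eYpS⇒eeYpS⇒eeeYpS⇒eeeeYpS⇒eeeeeYpS⇒eeeeeeYpS⇒eeeeeeptpS⇒eeeeeeptpM⇒eeeeeeptpySp⇒eeeeeeptpyMp⇒eeeeeeptpyyp

S ⇒ YpS   [S -> Y p S]
YpS ⇒ eYpS   [Y -> e Y]
eYpS ⇒ eeYpS   [Y -> e Y]
eeYpS ⇒ eeeYpS   [Y -> e Y]
eeeYpS ⇒ eeeeYpS   [Y -> e Y]
eeeeYpS ⇒ eeeeeYpS   [Y -> e Y]
eeeeeYpS ⇒ eeeeeeYpS   [Y -> e Y]
eeeeeeYpS ⇒ eeeeeeptpS   [Y -> p t]
eeeeeeptpS ⇒ eeeeeeptpM   [S -> M]
eeeeeeptpM ⇒ eeeeeeptpySp   [M -> y S p]
eeeeeeptpySp ⇒ eeeeeeptpyMp   [S -> M]
eeeeeeptpyMp ⇒ eeeeeeptpyyp   [M -> y]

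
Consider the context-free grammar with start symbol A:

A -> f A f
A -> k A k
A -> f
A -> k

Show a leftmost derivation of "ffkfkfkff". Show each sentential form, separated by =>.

A => fAf => ffAff => ffkAkff => ffkfAfkff => ffkfkfkff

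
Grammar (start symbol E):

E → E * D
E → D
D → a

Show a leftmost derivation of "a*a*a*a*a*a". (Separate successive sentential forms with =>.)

E => E*D => E*D*D => E*D*D*D => E*D*D*D*D => E*D*D*D*D*D => D*D*D*D*D*D => a*D*D*D*D*D => a*a*D*D*D*D => a*a*a*D*D*D => a*a*a*a*D*D => a*a*a*a*a*D => a*a*a*a*a*a

E => E*D   [E → E * D]
E*D => E*D*D   [E → E * D]
E*D*D => E*D*D*D   [E → E * D]
E*D*D*D => E*D*D*D*D   [E → E * D]
E*D*D*D*D => E*D*D*D*D*D   [E → E * D]
E*D*D*D*D*D => D*D*D*D*D*D   [E → D]
D*D*D*D*D*D => a*D*D*D*D*D   [D → a]
a*D*D*D*D*D => a*a*D*D*D*D   [D → a]
a*a*D*D*D*D => a*a*a*D*D*D   [D → a]
a*a*a*D*D*D => a*a*a*a*D*D   [D → a]
a*a*a*a*D*D => a*a*a*a*a*D   [D → a]
a*a*a*a*a*D => a*a*a*a*a*a   [D → a]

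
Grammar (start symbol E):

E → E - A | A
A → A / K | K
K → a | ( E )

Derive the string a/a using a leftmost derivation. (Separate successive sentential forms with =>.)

E => A => A/K => K/K => a/K => a/a

E => A   [E → A]
A => A/K   [A → A / K]
A/K => K/K   [A → K]
K/K => a/K   [K → a]
a/K => a/a   [K → a]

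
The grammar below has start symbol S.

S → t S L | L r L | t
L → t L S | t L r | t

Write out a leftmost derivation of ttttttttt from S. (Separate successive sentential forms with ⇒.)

S ⇒ tSL   [S → t S L]
tSL ⇒ ttL   [S → t]
ttL ⇒ tttLS   [L → t L S]
tttLS ⇒ ttttLSS   [L → t L S]
ttttLSS ⇒ tttttLSSS   [L → t L S]
tttttLSSS ⇒ ttttttSSS   [L → t]
ttttttSSS ⇒ tttttttSS   [S → t]
tttttttSS ⇒ ttttttttS   [S → t]
ttttttttS ⇒ ttttttttt   [S → t]

S ⇒ tSL ⇒ ttL ⇒ tttLS ⇒ ttttLSS ⇒ tttttLSSS ⇒ ttttttSSS ⇒ tttttttSS ⇒ ttttttttS ⇒ ttttttttt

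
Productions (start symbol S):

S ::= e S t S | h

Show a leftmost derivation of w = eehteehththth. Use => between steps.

S => eStS   [S ::= e S t S]
eStS => eeStStS   [S ::= e S t S]
eeStStS => eehtStS   [S ::= h]
eehtStS => eehteStStS   [S ::= e S t S]
eehteStStS => eehteeStStStS   [S ::= e S t S]
eehteeStStStS => eehteehtStStS   [S ::= h]
eehteehtStStS => eehteehthtStS   [S ::= h]
eehteehthtStS => eehteehththtS   [S ::= h]
eehteehththtS => eehteehththth   [S ::= h]

S=>eStS=>eeStStS=>eehtStS=>eehteStStS=>eehteeStStStS=>eehteehtStStS=>eehteehthtStS=>eehteehththtS=>eehteehththth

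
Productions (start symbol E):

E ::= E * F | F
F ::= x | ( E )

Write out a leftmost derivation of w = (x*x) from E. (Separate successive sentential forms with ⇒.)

E ⇒ F ⇒ (E) ⇒ (E*F) ⇒ (F*F) ⇒ (x*F) ⇒ (x*x)

E ⇒ F   [E ::= F]
F ⇒ (E)   [F ::= ( E )]
(E) ⇒ (E*F)   [E ::= E * F]
(E*F) ⇒ (F*F)   [E ::= F]
(F*F) ⇒ (x*F)   [F ::= x]
(x*F) ⇒ (x*x)   [F ::= x]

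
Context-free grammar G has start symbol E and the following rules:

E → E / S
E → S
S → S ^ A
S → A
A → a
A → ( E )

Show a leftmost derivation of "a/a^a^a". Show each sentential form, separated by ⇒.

E ⇒ E/S ⇒ S/S ⇒ A/S ⇒ a/S ⇒ a/S^A ⇒ a/S^A^A ⇒ a/A^A^A ⇒ a/a^A^A ⇒ a/a^a^A ⇒ a/a^a^a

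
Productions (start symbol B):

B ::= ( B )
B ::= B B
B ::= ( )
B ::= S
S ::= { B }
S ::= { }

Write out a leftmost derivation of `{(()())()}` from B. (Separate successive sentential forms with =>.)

B => S => {B} => {BB} => {(B)B} => {(BB)B} => {(()B)B} => {(()())B} => {(()())()}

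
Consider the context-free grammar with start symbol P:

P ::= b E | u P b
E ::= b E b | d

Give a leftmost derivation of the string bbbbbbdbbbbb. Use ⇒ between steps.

P ⇒ bE ⇒ bbEb ⇒ bbbEbb ⇒ bbbbEbbb ⇒ bbbbbEbbbb ⇒ bbbbbbEbbbbb ⇒ bbbbbbdbbbbb

P ⇒ bE   [P ::= b E]
bE ⇒ bbEb   [E ::= b E b]
bbEb ⇒ bbbEbb   [E ::= b E b]
bbbEbb ⇒ bbbbEbbb   [E ::= b E b]
bbbbEbbb ⇒ bbbbbEbbbb   [E ::= b E b]
bbbbbEbbbb ⇒ bbbbbbEbbbbb   [E ::= b E b]
bbbbbbEbbbbb ⇒ bbbbbbdbbbbb   [E ::= d]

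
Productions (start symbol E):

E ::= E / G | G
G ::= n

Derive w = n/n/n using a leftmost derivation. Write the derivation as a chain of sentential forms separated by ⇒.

E ⇒ E/G ⇒ E/G/G ⇒ G/G/G ⇒ n/G/G ⇒ n/n/G ⇒ n/n/n

E ⇒ E/G   [E ::= E / G]
E/G ⇒ E/G/G   [E ::= E / G]
E/G/G ⇒ G/G/G   [E ::= G]
G/G/G ⇒ n/G/G   [G ::= n]
n/G/G ⇒ n/n/G   [G ::= n]
n/n/G ⇒ n/n/n   [G ::= n]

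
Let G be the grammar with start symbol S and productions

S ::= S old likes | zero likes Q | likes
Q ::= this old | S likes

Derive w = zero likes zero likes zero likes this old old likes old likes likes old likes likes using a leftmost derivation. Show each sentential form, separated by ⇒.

S ⇒ zero likes Q   [S ::= zero likes Q]
zero likes Q ⇒ zero likes S likes   [Q ::= S likes]
zero likes S likes ⇒ zero likes S old likes likes   [S ::= S old likes]
zero likes S old likes likes ⇒ zero likes zero likes Q old likes likes   [S ::= zero likes Q]
zero likes zero likes Q old likes likes ⇒ zero likes zero likes S likes old likes likes   [Q ::= S likes]
zero likes zero likes S likes old likes likes ⇒ zero likes zero likes S old likes likes old likes likes   [S ::= S old likes]
zero likes zero likes S old likes likes old likes likes ⇒ zero likes zero likes S old likes old likes likes old likes likes   [S ::= S old likes]
zero likes zero likes S old likes old likes likes old likes likes ⇒ zero likes zero likes zero likes Q old likes old likes likes old likes likes   [S ::= zero likes Q]
zero likes zero likes zero likes Q old likes old likes likes old likes likes ⇒ zero likes zero likes zero likes this old old likes old likes likes old likes likes   [Q ::= this old]

S ⇒ zero likes Q ⇒ zero likes S likes ⇒ zero likes S old likes likes ⇒ zero likes zero likes Q old likes likes ⇒ zero likes zero likes S likes old likes likes ⇒ zero likes zero likes S old likes likes old likes likes ⇒ zero likes zero likes S old likes old likes likes old likes likes ⇒ zero likes zero likes zero likes Q old likes old likes likes old likes likes ⇒ zero likes zero likes zero likes this old old likes old likes likes old likes likes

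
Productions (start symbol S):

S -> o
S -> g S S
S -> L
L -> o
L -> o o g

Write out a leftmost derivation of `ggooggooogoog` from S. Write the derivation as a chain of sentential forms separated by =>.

S=>gSS=>ggSSS=>ggLSS=>ggoogSS=>ggooggSSS=>ggooggLSS=>ggooggoSS=>ggooggoLS=>ggooggooogS=>ggooggooogL=>ggooggooogoog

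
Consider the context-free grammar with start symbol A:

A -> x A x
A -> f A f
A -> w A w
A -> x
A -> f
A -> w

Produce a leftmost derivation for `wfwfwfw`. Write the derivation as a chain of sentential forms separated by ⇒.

A ⇒ wAw ⇒ wfAfw ⇒ wfwAwfw ⇒ wfwfwfw

A ⇒ wAw   [A -> w A w]
wAw ⇒ wfAfw   [A -> f A f]
wfAfw ⇒ wfwAwfw   [A -> w A w]
wfwAwfw ⇒ wfwfwfw   [A -> f]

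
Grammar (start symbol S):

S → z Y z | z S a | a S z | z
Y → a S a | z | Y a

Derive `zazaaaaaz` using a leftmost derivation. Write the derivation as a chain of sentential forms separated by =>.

S => zYz => zYaz => zYaaz => zYaaaz => zYaaaaz => zaSaaaaaz => zazaaaaaz

S => zYz   [S → z Y z]
zYz => zYaz   [Y → Y a]
zYaz => zYaaz   [Y → Y a]
zYaaz => zYaaaz   [Y → Y a]
zYaaaz => zYaaaaz   [Y → Y a]
zYaaaaz => zaSaaaaaz   [Y → a S a]
zaSaaaaaz => zazaaaaaz   [S → z]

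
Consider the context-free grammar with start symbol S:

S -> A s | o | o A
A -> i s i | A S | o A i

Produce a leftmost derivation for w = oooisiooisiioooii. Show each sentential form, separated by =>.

S=>oA=>ooAi=>oooAii=>oooASii=>oooASSii=>oooASSSii=>oooisiSSSii=>oooisioASSii=>oooisioASSSii=>oooisiooAiSSSii=>oooisiooisiiSSSii=>oooisiooisiioSSii=>oooisiooisiiooSii=>oooisiooisiioooii

S => oA   [S -> o A]
oA => ooAi   [A -> o A i]
ooAi => oooAii   [A -> o A i]
oooAii => oooASii   [A -> A S]
oooASii => oooASSii   [A -> A S]
oooASSii => oooASSSii   [A -> A S]
oooASSSii => oooisiSSSii   [A -> i s i]
oooisiSSSii => oooisioASSii   [S -> o A]
oooisioASSii => oooisioASSSii   [A -> A S]
oooisioASSSii => oooisiooAiSSSii   [A -> o A i]
oooisiooAiSSSii => oooisiooisiiSSSii   [A -> i s i]
oooisiooisiiSSSii => oooisiooisiioSSii   [S -> o]
oooisiooisiioSSii => oooisiooisiiooSii   [S -> o]
oooisiooisiiooSii => oooisiooisiioooii   [S -> o]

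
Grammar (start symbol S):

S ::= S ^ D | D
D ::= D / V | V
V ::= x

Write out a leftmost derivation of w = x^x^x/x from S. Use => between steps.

S=>S^D=>S^D^D=>D^D^D=>V^D^D=>x^D^D=>x^V^D=>x^x^D=>x^x^D/V=>x^x^V/V=>x^x^x/V=>x^x^x/x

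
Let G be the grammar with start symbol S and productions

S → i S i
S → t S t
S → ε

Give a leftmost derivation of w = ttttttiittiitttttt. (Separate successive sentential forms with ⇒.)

S ⇒ tSt   [S → t S t]
tSt ⇒ ttStt   [S → t S t]
ttStt ⇒ tttSttt   [S → t S t]
tttSttt ⇒ ttttStttt   [S → t S t]
ttttStttt ⇒ tttttSttttt   [S → t S t]
tttttSttttt ⇒ ttttttStttttt   [S → t S t]
ttttttStttttt ⇒ ttttttiSitttttt   [S → i S i]
ttttttiSitttttt ⇒ ttttttiiSiitttttt   [S → i S i]
ttttttiiSiitttttt ⇒ ttttttiitStiitttttt   [S → t S t]
ttttttiitStiitttttt ⇒ ttttttiittiitttttt   [S → ε]

S ⇒ tSt ⇒ ttStt ⇒ tttSttt ⇒ ttttStttt ⇒ tttttSttttt ⇒ ttttttStttttt ⇒ ttttttiSitttttt ⇒ ttttttiiSiitttttt ⇒ ttttttiitStiitttttt ⇒ ttttttiittiitttttt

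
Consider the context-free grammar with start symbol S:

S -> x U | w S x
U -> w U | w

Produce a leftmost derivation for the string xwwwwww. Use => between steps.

S => xU => xwU => xwwU => xwwwU => xwwwwU => xwwwwwU => xwwwwww

S => xU   [S -> x U]
xU => xwU   [U -> w U]
xwU => xwwU   [U -> w U]
xwwU => xwwwU   [U -> w U]
xwwwU => xwwwwU   [U -> w U]
xwwwwU => xwwwwwU   [U -> w U]
xwwwwwU => xwwwwww   [U -> w]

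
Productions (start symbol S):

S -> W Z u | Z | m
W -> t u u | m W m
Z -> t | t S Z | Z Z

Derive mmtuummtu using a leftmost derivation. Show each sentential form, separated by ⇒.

S⇒WZu⇒mWmZu⇒mmWmmZu⇒mmtuummZu⇒mmtuummtu

S ⇒ WZu   [S -> W Z u]
WZu ⇒ mWmZu   [W -> m W m]
mWmZu ⇒ mmWmmZu   [W -> m W m]
mmWmmZu ⇒ mmtuummZu   [W -> t u u]
mmtuummZu ⇒ mmtuummtu   [Z -> t]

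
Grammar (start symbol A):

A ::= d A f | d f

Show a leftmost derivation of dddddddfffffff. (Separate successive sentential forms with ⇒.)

A⇒dAf⇒ddAff⇒dddAfff⇒ddddAffff⇒dddddAfffff⇒ddddddAffffff⇒dddddddfffffff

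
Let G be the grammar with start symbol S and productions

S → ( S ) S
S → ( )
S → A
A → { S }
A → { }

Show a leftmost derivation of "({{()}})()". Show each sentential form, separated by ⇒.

S⇒(S)S⇒(A)S⇒({S})S⇒({A})S⇒({{S}})S⇒({{()}})S⇒({{()}})()

S ⇒ (S)S   [S → ( S ) S]
(S)S ⇒ (A)S   [S → A]
(A)S ⇒ ({S})S   [A → { S }]
({S})S ⇒ ({A})S   [S → A]
({A})S ⇒ ({{S}})S   [A → { S }]
({{S}})S ⇒ ({{()}})S   [S → ( )]
({{()}})S ⇒ ({{()}})()   [S → ( )]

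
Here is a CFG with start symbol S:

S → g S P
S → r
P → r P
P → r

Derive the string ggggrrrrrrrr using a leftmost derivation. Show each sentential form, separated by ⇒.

S ⇒ gSP ⇒ ggSPP ⇒ gggSPPP ⇒ ggggSPPPP ⇒ ggggrPPPP ⇒ ggggrrPPP ⇒ ggggrrrPPP ⇒ ggggrrrrPP ⇒ ggggrrrrrPP ⇒ ggggrrrrrrPP ⇒ ggggrrrrrrrP ⇒ ggggrrrrrrrr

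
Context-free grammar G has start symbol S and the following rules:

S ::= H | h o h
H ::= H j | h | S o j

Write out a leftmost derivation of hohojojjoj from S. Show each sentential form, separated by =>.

S => H => Soj => Hoj => Hjoj => Sojjoj => Hojjoj => Sojojjoj => hohojojjoj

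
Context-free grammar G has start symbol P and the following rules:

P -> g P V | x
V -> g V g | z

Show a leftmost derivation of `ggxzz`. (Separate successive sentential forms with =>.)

P => gPV => ggPVV => ggxVV => ggxzV => ggxzz

P => gPV   [P -> g P V]
gPV => ggPVV   [P -> g P V]
ggPVV => ggxVV   [P -> x]
ggxVV => ggxzV   [V -> z]
ggxzV => ggxzz   [V -> z]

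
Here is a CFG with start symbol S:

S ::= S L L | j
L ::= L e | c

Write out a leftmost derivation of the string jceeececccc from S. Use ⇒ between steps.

S⇒SLL⇒SLLLL⇒SLLLLLL⇒jLLLLLL⇒jLeLLLLL⇒jLeeLLLLL⇒jLeeeLLLLL⇒jceeeLLLLL⇒jceeeLeLLLL⇒jceeeceLLLL⇒jceeececLLL⇒jceeececcLL⇒jceeececccL⇒jceeececccc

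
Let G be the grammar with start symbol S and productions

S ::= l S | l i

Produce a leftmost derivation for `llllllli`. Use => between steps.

S => lS => llS => lllS => llllS => lllllS => llllllS => llllllli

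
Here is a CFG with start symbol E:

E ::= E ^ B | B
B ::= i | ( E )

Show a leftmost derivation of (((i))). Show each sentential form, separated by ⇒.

E⇒B⇒(E)⇒(B)⇒((E))⇒((B))⇒(((E)))⇒(((B)))⇒(((i)))

E ⇒ B   [E ::= B]
B ⇒ (E)   [B ::= ( E )]
(E) ⇒ (B)   [E ::= B]
(B) ⇒ ((E))   [B ::= ( E )]
((E)) ⇒ ((B))   [E ::= B]
((B)) ⇒ (((E)))   [B ::= ( E )]
(((E))) ⇒ (((B)))   [E ::= B]
(((B))) ⇒ (((i)))   [B ::= i]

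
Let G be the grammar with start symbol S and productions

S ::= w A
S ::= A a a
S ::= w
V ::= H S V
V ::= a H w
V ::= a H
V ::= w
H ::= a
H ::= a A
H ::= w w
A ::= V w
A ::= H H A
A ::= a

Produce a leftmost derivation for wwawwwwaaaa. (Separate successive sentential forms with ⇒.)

S ⇒ Aaa ⇒ HHAaa ⇒ wwHAaa ⇒ wwaAAaa ⇒ wwaHHAAaa ⇒ wwawwHAAaa ⇒ wwawwwwAAaa ⇒ wwawwwwaAaa ⇒ wwawwwwaaaa

S ⇒ Aaa   [S ::= A a a]
Aaa ⇒ HHAaa   [A ::= H H A]
HHAaa ⇒ wwHAaa   [H ::= w w]
wwHAaa ⇒ wwaAAaa   [H ::= a A]
wwaAAaa ⇒ wwaHHAAaa   [A ::= H H A]
wwaHHAAaa ⇒ wwawwHAAaa   [H ::= w w]
wwawwHAAaa ⇒ wwawwwwAAaa   [H ::= w w]
wwawwwwAAaa ⇒ wwawwwwaAaa   [A ::= a]
wwawwwwaAaa ⇒ wwawwwwaaaa   [A ::= a]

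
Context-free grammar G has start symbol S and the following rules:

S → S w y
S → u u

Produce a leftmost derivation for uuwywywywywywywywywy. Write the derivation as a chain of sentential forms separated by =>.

S => Swy   [S → S w y]
Swy => Swywy   [S → S w y]
Swywy => Swywywy   [S → S w y]
Swywywy => Swywywywy   [S → S w y]
Swywywywy => Swywywywywy   [S → S w y]
Swywywywywy => Swywywywywywy   [S → S w y]
Swywywywywywy => Swywywywywywywy   [S → S w y]
Swywywywywywywy => Swywywywywywywywy   [S → S w y]
Swywywywywywywywy => Swywywywywywywywywy   [S → S w y]
Swywywywywywywywywy => uuwywywywywywywywywy   [S → u u]

S => Swy => Swywy => Swywywy => Swywywywy => Swywywywywy => Swywywywywywy => Swywywywywywywy => Swywywywywywywywy => Swywywywywywywywywy => uuwywywywywywywywywy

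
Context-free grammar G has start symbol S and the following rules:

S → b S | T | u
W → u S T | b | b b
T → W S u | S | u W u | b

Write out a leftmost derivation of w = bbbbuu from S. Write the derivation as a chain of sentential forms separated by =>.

S => bS => bbS => bbT => bbWSu => bbbSu => bbbbSu => bbbbuu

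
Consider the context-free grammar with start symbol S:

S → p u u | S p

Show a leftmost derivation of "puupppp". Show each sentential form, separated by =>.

S => Sp => Spp => Sppp => Spppp => puupppp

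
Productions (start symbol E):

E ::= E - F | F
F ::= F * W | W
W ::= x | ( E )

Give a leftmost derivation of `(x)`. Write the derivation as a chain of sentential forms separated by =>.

E=>F=>W=>(E)=>(F)=>(W)=>(x)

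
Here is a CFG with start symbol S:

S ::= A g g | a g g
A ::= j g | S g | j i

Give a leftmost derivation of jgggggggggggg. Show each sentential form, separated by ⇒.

S ⇒ Agg ⇒ Sggg ⇒ Aggggg ⇒ Sgggggg ⇒ Agggggggg ⇒ Sggggggggg ⇒ Aggggggggggg ⇒ jgggggggggggg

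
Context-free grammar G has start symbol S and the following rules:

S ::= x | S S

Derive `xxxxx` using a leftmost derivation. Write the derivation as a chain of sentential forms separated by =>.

S => SS   [S ::= S S]
SS => SSS   [S ::= S S]
SSS => xSS   [S ::= x]
xSS => xSSS   [S ::= S S]
xSSS => xSSSS   [S ::= S S]
xSSSS => xxSSS   [S ::= x]
xxSSS => xxxSS   [S ::= x]
xxxSS => xxxxS   [S ::= x]
xxxxS => xxxxx   [S ::= x]

S => SS => SSS => xSS => xSSS => xSSSS => xxSSS => xxxSS => xxxxS => xxxxx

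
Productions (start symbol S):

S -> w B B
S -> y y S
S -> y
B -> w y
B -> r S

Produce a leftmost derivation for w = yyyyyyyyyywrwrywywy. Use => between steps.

S=>yyS=>yyyyS=>yyyyyyS=>yyyyyyyyS=>yyyyyyyyyyS=>yyyyyyyyyywBB=>yyyyyyyyyywrSB=>yyyyyyyyyywrwBBB=>yyyyyyyyyywrwrSBB=>yyyyyyyyyywrwryBB=>yyyyyyyyyywrwrywyB=>yyyyyyyyyywrwrywywy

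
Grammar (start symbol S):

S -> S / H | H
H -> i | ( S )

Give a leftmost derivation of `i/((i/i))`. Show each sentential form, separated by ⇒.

S ⇒ S/H ⇒ H/H ⇒ i/H ⇒ i/(S) ⇒ i/(H) ⇒ i/((S)) ⇒ i/((S/H)) ⇒ i/((H/H)) ⇒ i/((i/H)) ⇒ i/((i/i))

S ⇒ S/H   [S -> S / H]
S/H ⇒ H/H   [S -> H]
H/H ⇒ i/H   [H -> i]
i/H ⇒ i/(S)   [H -> ( S )]
i/(S) ⇒ i/(H)   [S -> H]
i/(H) ⇒ i/((S))   [H -> ( S )]
i/((S)) ⇒ i/((S/H))   [S -> S / H]
i/((S/H)) ⇒ i/((H/H))   [S -> H]
i/((H/H)) ⇒ i/((i/H))   [H -> i]
i/((i/H)) ⇒ i/((i/i))   [H -> i]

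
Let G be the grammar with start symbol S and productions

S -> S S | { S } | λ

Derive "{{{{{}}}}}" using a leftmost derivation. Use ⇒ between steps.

S ⇒ {S} ⇒ {SS} ⇒ {{S}S} ⇒ {{{S}}S} ⇒ {{{{S}}}S} ⇒ {{{{{S}}}}S} ⇒ {{{{{}}}}S} ⇒ {{{{{}}}}}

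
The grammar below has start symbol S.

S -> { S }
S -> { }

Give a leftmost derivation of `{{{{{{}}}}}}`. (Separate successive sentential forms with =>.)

S => {S}   [S -> { S }]
{S} => {{S}}   [S -> { S }]
{{S}} => {{{S}}}   [S -> { S }]
{{{S}}} => {{{{S}}}}   [S -> { S }]
{{{{S}}}} => {{{{{S}}}}}   [S -> { S }]
{{{{{S}}}}} => {{{{{{}}}}}}   [S -> { }]

S => {S} => {{S}} => {{{S}}} => {{{{S}}}} => {{{{{S}}}}} => {{{{{{}}}}}}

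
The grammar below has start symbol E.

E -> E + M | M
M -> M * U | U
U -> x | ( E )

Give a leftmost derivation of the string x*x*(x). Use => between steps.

E => M   [E -> M]
M => M*U   [M -> M * U]
M*U => M*U*U   [M -> M * U]
M*U*U => U*U*U   [M -> U]
U*U*U => x*U*U   [U -> x]
x*U*U => x*x*U   [U -> x]
x*x*U => x*x*(E)   [U -> ( E )]
x*x*(E) => x*x*(M)   [E -> M]
x*x*(M) => x*x*(U)   [M -> U]
x*x*(U) => x*x*(x)   [U -> x]

E => M => M*U => M*U*U => U*U*U => x*U*U => x*x*U => x*x*(E) => x*x*(M) => x*x*(U) => x*x*(x)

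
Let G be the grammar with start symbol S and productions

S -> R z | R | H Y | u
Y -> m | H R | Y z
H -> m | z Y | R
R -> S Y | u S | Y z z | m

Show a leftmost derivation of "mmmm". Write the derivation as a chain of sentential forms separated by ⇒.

S ⇒ R ⇒ SY ⇒ HYY ⇒ RYY ⇒ mYY ⇒ mHRY ⇒ mmRY ⇒ mmmY ⇒ mmmm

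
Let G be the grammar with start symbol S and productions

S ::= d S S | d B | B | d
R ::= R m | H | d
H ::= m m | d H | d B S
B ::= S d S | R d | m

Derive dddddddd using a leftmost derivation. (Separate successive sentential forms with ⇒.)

S ⇒ dB ⇒ dSdS ⇒ ddSSdS ⇒ ddBSdS ⇒ ddSdSSdS ⇒ ddddSSdS ⇒ dddddSdS ⇒ dddddddS ⇒ dddddddd

S ⇒ dB   [S ::= d B]
dB ⇒ dSdS   [B ::= S d S]
dSdS ⇒ ddSSdS   [S ::= d S S]
ddSSdS ⇒ ddBSdS   [S ::= B]
ddBSdS ⇒ ddSdSSdS   [B ::= S d S]
ddSdSSdS ⇒ ddddSSdS   [S ::= d]
ddddSSdS ⇒ dddddSdS   [S ::= d]
dddddSdS ⇒ dddddddS   [S ::= d]
dddddddS ⇒ dddddddd   [S ::= d]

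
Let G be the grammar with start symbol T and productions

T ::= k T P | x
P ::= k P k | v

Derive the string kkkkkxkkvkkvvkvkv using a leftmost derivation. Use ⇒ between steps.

T⇒kTP⇒kkTPP⇒kkkTPPP⇒kkkkTPPPP⇒kkkkkTPPPPP⇒kkkkkxPPPPP⇒kkkkkxkPkPPPP⇒kkkkkxkkPkkPPPP⇒kkkkkxkkvkkPPPP⇒kkkkkxkkvkkvPPP⇒kkkkkxkkvkkvvPP⇒kkkkkxkkvkkvvkPkP⇒kkkkkxkkvkkvvkvkP⇒kkkkkxkkvkkvvkvkv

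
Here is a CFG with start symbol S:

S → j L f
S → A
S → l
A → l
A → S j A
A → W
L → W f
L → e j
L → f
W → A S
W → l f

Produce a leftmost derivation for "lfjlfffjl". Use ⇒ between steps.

S ⇒ A   [S → A]
A ⇒ W   [A → W]
W ⇒ AS   [W → A S]
AS ⇒ WS   [A → W]
WS ⇒ lfS   [W → l f]
lfS ⇒ lfA   [S → A]
lfA ⇒ lfSjA   [A → S j A]
lfSjA ⇒ lfjLfjA   [S → j L f]
lfjLfjA ⇒ lfjWffjA   [L → W f]
lfjWffjA ⇒ lfjlfffjA   [W → l f]
lfjlfffjA ⇒ lfjlfffjl   [A → l]

S ⇒ A ⇒ W ⇒ AS ⇒ WS ⇒ lfS ⇒ lfA ⇒ lfSjA ⇒ lfjLfjA ⇒ lfjWffjA ⇒ lfjlfffjA ⇒ lfjlfffjl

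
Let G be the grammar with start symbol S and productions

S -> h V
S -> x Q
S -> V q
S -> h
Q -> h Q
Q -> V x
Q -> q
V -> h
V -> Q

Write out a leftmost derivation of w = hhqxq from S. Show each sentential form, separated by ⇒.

S ⇒ Vq   [S -> V q]
Vq ⇒ Qq   [V -> Q]
Qq ⇒ Vxq   [Q -> V x]
Vxq ⇒ Qxq   [V -> Q]
Qxq ⇒ hQxq   [Q -> h Q]
hQxq ⇒ hhQxq   [Q -> h Q]
hhQxq ⇒ hhqxq   [Q -> q]

S ⇒ Vq ⇒ Qq ⇒ Vxq ⇒ Qxq ⇒ hQxq ⇒ hhQxq ⇒ hhqxq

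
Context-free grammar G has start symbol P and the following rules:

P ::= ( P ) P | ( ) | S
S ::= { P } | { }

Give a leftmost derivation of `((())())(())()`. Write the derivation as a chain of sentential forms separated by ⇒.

P ⇒ (P)P ⇒ ((P)P)P ⇒ ((())P)P ⇒ ((())())P ⇒ ((())())(P)P ⇒ ((())())(())P ⇒ ((())())(())()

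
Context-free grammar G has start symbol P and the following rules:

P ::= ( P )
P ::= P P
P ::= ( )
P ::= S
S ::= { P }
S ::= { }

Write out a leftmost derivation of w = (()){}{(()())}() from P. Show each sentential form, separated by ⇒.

P ⇒ PP   [P ::= P P]
PP ⇒ PPP   [P ::= P P]
PPP ⇒ PPPP   [P ::= P P]
PPPP ⇒ (P)PPP   [P ::= ( P )]
(P)PPP ⇒ (())PPP   [P ::= ( )]
(())PPP ⇒ (())SPP   [P ::= S]
(())SPP ⇒ (()){}PP   [S ::= { }]
(()){}PP ⇒ (()){}SP   [P ::= S]
(()){}SP ⇒ (()){}{P}P   [S ::= { P }]
(()){}{P}P ⇒ (()){}{(P)}P   [P ::= ( P )]
(()){}{(P)}P ⇒ (()){}{(PP)}P   [P ::= P P]
(()){}{(PP)}P ⇒ (()){}{(()P)}P   [P ::= ( )]
(()){}{(()P)}P ⇒ (()){}{(()())}P   [P ::= ( )]
(()){}{(()())}P ⇒ (()){}{(()())}()   [P ::= ( )]

P ⇒ PP ⇒ PPP ⇒ PPPP ⇒ (P)PPP ⇒ (())PPP ⇒ (())SPP ⇒ (()){}PP ⇒ (()){}SP ⇒ (()){}{P}P ⇒ (()){}{(P)}P ⇒ (()){}{(PP)}P ⇒ (()){}{(()P)}P ⇒ (()){}{(()())}P ⇒ (()){}{(()())}()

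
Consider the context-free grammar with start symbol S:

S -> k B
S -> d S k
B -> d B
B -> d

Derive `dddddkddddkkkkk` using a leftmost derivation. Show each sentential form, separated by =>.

S=>dSk=>ddSkk=>dddSkkk=>ddddSkkkk=>dddddSkkkkk=>dddddkBkkkkk=>dddddkdBkkkkk=>dddddkddBkkkkk=>dddddkdddBkkkkk=>dddddkddddkkkkk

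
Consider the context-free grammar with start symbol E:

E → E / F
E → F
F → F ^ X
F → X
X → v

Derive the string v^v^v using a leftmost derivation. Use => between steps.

E => F => F^X => F^X^X => X^X^X => v^X^X => v^v^X => v^v^v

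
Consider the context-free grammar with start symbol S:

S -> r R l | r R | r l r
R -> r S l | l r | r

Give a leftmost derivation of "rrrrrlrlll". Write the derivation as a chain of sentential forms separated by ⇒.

S ⇒ rR ⇒ rrSl ⇒ rrrRll ⇒ rrrrSlll ⇒ rrrrrRlll ⇒ rrrrrlrlll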